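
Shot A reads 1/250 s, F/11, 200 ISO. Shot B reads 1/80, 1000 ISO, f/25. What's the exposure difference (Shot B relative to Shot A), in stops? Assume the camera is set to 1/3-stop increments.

Aperture: f/11 → f/13 → f/14 → f/16 → f/18 → f/20 → f/22 → f/25 — 2 1/3 stops narrower (darker).
Shutter speed: 1/250 → 1/200 → 1/160 → 1/125 → 1/100 → 1/80 — 1 2/3 stops slower (brighter).
ISO: 200 → 250 → 320 → 400 → 500 → 640 → 800 → 1000 — 2 1/3 stops higher (brighter).
Net: −2 1/3 +1 2/3 +2 1/3 = +1 2/3 stops.

1 2/3 stops brighter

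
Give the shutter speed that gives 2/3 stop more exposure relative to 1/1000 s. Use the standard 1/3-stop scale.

Shutter speed: 1/1000 → 1/800 → 1/640 — 2/3 stop longer (brighter).

1/640s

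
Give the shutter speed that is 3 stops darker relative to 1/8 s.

Shutter speed: 1/8 → 1/15 → 1/30 → 1/60 — 3 stops faster (darker).

1/60s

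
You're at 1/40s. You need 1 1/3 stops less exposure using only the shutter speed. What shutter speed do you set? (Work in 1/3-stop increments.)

1/100s

Shutter speed: 1/40 → 1/50 → 1/60 → 1/80 → 1/100 — 1 1/3 stops shorter (darker).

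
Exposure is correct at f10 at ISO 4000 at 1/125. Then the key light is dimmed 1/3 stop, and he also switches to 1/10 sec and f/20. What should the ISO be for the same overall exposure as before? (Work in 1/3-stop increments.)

Scene light: 1/3 stop darker.
Shutter speed: 1/125 → 1/100 → 1/80 → 1/60 → 1/50 → 1/40 → 1/30 → 1/25 → 1/20 → 1/15 → 1/13 → 1/10 — 3 2/3 stops slower (brighter).
Aperture: f/10 → f/11 → f/13 → f/14 → f/16 → f/18 → f/20 — 2 stops narrower (darker).
Net so far: 1 1/3 stops brighter. ISO: 4000 → 3200 → 2500 → 2000 → 1600.

ISO 1600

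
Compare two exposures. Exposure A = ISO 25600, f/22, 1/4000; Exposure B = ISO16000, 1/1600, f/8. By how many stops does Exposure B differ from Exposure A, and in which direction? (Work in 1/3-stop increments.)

3 2/3 stops brighter

Aperture: f/22 → f/20 → f/18 → f/16 → f/14 → f/13 → f/11 → f/10 → f/9 → f/8 — 3 stops larger aperture (brighter).
Shutter speed: 1/4000 → 1/3200 → 1/2500 → 1/2000 → 1/1600 — 1 1/3 stops slower (brighter).
ISO: 25600 → 20000 → 16000 — 2/3 stop dropped (darker).
Net: +3 +1 1/3 −2/3 = +3 2/3 stops.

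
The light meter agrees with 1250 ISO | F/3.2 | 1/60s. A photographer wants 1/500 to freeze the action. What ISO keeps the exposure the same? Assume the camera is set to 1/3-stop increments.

ISO 10000

Shutter speed: 1/60 → 1/80 → 1/100 → 1/125 → 1/160 → 1/200 → 1/250 → 1/320 → 1/400 → 1/500 — 3 stops shorter (darker).
Need 3 stops brighter from the ISO: 1250 → 1600 → 2000 → 2500 → 3200 → 4000 → 5000 → 6400 → 8000 → 10000.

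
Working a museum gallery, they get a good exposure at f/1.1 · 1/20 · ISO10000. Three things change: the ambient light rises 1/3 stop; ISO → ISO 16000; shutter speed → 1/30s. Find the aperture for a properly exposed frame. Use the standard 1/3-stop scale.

Scene light: 1/3 stop brighter.
ISO: 10000 → 12800 → 16000 — 2/3 stop raised (brighter).
Shutter speed: 1/20 → 1/25 → 1/30 — 2/3 stop shorter (darker).
Net so far: 1/3 stop brighter. Aperture: f/1.1 → f/1.2.

f/1.2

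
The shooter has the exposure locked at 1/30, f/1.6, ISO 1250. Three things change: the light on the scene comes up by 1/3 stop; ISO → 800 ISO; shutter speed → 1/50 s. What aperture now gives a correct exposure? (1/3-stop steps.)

Scene light: 1/3 stop brighter.
ISO: 1250 → 1000 → 800 — 2/3 stop lower (darker).
Shutter speed: 1/30 → 1/40 → 1/50 — 2/3 stop shorter (darker).
Net so far: 1 stop darker. Aperture: f/1.6 → f/1.4 → f/1.2 → f/1.1.

f/1.1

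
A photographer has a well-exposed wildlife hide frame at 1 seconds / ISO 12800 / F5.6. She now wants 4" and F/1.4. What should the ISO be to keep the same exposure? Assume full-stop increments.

Shutter speed: 1 → 2 → 4 — 2 stops slower (brighter).
Aperture: f/5.6 → f/4 → f/2.8 → f/2 → f/1.4 — 4 stops wider (brighter).
Net change so far: 6 stops brighter. Offset with the ISO: 12800 → 6400 → 3200 → 1600 → 800 → 400 → 200.

ISO 200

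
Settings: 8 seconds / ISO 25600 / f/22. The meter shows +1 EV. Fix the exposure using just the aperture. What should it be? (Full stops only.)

f/32

Overexposed by 1 stop → need 1 stop darker.
Aperture: f/22 → f/32.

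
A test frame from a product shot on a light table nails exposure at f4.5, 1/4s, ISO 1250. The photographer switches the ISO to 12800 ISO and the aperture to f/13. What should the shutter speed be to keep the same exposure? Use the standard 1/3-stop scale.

ISO: 1250 → 1600 → 2000 → 2500 → 3200 → 4000 → 5000 → 6400 → 8000 → 10000 → 12800 — 3 1/3 stops raised (brighter).
Aperture: f/4.5 → f/5 → f/5.6 → f/6.3 → f/7.1 → f/8 → f/9 → f/10 → f/11 → f/13 — 3 stops narrower (darker).
Net change so far: 1/3 stop brighter. Offset with the shutter speed: 1/4 → 1/5.

1/5s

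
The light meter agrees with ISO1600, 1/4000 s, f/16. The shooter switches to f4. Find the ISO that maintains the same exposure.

Aperture: f/16 → f/11 → f/8 → f/5.6 → f/4 — 4 stops wider (brighter).
Need 4 stops darker from the ISO: 1600 → 800 → 400 → 200 → 100.

ISO 100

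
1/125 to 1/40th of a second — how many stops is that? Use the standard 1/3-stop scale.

1 2/3 stops

1/125 → 1/100 → 1/80 → 1/60 → 1/50 → 1/40 — count the steps: 5 third-stops = 1 2/3 stops.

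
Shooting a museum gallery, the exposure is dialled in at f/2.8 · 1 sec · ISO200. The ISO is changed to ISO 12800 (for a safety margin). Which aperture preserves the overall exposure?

f/22

ISO: 200 → 400 → 800 → 1600 → 3200 → 6400 → 12800 — 6 stops raised (brighter).
Need 6 stops darker from the aperture: f/2.8 → f/4 → f/5.6 → f/8 → f/11 → f/16 → f/22.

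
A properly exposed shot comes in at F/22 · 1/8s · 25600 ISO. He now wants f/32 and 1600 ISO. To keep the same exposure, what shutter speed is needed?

Aperture: f/22 → f/32 — 1 stop smaller aperture (darker).
ISO: 25600 → 12800 → 6400 → 3200 → 1600 — 4 stops dropped (darker).
Net change so far: 5 stops darker. Offset with the shutter speed: 1/8 → 1/4 → 1/2 → 1 → 2 → 4.

4 s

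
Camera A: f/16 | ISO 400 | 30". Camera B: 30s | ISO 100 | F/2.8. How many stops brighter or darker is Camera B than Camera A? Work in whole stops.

Aperture: f/16 → f/11 → f/8 → f/5.6 → f/4 → f/2.8 — 5 stops opened up (brighter).
Shutter speed: unchanged.
ISO: 400 → 200 → 100 — 2 stops lower (darker).
Net: +5 −2 = +3 stops.

3 stops brighter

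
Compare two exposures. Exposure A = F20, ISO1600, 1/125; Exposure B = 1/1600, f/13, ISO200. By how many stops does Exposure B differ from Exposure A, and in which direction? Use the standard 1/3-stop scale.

Aperture: f/20 → f/18 → f/16 → f/14 → f/13 — 1 1/3 stops wider (brighter).
Shutter speed: 1/125 → 1/160 → 1/200 → 1/250 → 1/320 → 1/400 → 1/500 → 1/640 → 1/800 → 1/1000 → 1/1250 → 1/1600 — 3 2/3 stops faster (darker).
ISO: 1600 → 1250 → 1000 → 800 → 640 → 500 → 400 → 320 → 250 → 200 — 3 stops dropped (darker).
Net: +1 1/3 −3 2/3 −3 = −5 1/3 stops.

5 1/3 stops darker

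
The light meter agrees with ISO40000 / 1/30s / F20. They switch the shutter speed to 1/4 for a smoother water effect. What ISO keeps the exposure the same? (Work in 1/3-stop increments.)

Shutter speed: 1/30 → 1/25 → 1/20 → 1/15 → 1/13 → 1/10 → 1/8 → 1/6 → 1/5 → 1/4 — 3 stops slower (brighter).
Need 3 stops darker from the ISO: 40000 → 32000 → 25600 → 20000 → 16000 → 12800 → 10000 → 8000 → 6400 → 5000.

ISO 5000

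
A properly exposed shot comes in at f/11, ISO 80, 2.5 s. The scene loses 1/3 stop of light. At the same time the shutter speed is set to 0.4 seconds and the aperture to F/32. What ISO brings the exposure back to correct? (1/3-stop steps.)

Scene light: 1/3 stop darker.
Shutter speed: 2.5 → 2 → 1.6 → 1.3 → 1 → 0.8 → 0.6 → 0.5 → 0.4 — 2 2/3 stops faster (darker).
Aperture: f/11 → f/13 → f/14 → f/16 → f/18 → f/20 → f/22 → f/25 → f/29 → f/32 — 3 stops smaller aperture (darker).
Net so far: 6 stops darker. ISO: 80 → 100 → 125 → 160 → 200 → 250 → 320 → 400 → 500 → 640 → 800 → 1000 → 1250 → 1600 → 2000 → 2500 → 3200 → 4000 → 5000.

ISO 5000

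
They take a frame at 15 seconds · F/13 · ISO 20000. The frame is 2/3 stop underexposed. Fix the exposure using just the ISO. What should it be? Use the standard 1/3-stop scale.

Underexposed by 2/3 stop → need 2/3 stop brighter.
ISO: 20000 → 25600 → 32000.

ISO 32000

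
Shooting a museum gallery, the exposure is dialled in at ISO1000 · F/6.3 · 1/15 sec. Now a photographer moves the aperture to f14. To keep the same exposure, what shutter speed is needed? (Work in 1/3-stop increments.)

0.3 s

Aperture: f/6.3 → f/7.1 → f/8 → f/9 → f/10 → f/11 → f/13 → f/14 — 2 1/3 stops smaller aperture (darker).
Need 2 1/3 stops brighter from the shutter speed: 1/15 → 1/13 → 1/10 → 1/8 → 1/6 → 1/5 → 1/4 → 0.3.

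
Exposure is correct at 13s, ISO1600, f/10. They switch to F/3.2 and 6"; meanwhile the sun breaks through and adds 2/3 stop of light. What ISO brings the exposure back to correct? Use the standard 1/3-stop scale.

ISO 200

Scene light: 2/3 stop brighter.
Aperture: f/10 → f/9 → f/8 → f/7.1 → f/6.3 → f/5.6 → f/5 → f/4.5 → f/4 → f/3.5 → f/3.2 — 3 1/3 stops opened up (brighter).
Shutter speed: 13 → 10 → 8 → 6 — 1 stop shorter (darker).
Net so far: 3 stops brighter. ISO: 1600 → 1250 → 1000 → 800 → 640 → 500 → 400 → 320 → 250 → 200.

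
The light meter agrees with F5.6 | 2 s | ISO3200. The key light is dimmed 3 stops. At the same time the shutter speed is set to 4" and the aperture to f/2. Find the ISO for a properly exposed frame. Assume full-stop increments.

ISO 1600

Scene light: 3 stops darker.
Shutter speed: 2 → 4 — 1 stop longer (brighter).
Aperture: f/5.6 → f/4 → f/2.8 → f/2 — 3 stops wider (brighter).
Net so far: 1 stop brighter. ISO: 3200 → 1600.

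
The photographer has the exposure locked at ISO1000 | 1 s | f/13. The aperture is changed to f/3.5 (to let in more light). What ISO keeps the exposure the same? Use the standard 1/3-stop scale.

ISO 80

Aperture: f/13 → f/11 → f/10 → f/9 → f/8 → f/7.1 → f/6.3 → f/5.6 → f/5 → f/4.5 → f/4 → f/3.5 — 3 2/3 stops opened up (brighter).
Need 3 2/3 stops darker from the ISO: 1000 → 800 → 640 → 500 → 400 → 320 → 250 → 200 → 160 → 125 → 100 → 80.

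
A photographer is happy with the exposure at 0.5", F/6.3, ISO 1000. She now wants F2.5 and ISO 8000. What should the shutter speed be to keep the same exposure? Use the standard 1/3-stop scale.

1/100s

Aperture: f/6.3 → f/5.6 → f/5 → f/4.5 → f/4 → f/3.5 → f/3.2 → f/2.8 → f/2.5 — 2 2/3 stops larger aperture (brighter).
ISO: 1000 → 1250 → 1600 → 2000 → 2500 → 3200 → 4000 → 5000 → 6400 → 8000 — 3 stops higher (brighter).
Net change so far: 5 2/3 stops brighter. Offset with the shutter speed: 0.5 → 0.4 → 0.3 → 1/4 → 1/5 → 1/6 → 1/8 → 1/10 → 1/13 → 1/15 → 1/20 → 1/25 → 1/30 → 1/40 → 1/50 → 1/60 → 1/80 → 1/100.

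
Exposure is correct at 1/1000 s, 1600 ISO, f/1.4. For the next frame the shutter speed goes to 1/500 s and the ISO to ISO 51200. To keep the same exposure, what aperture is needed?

Shutter speed: 1/1000 → 1/500 — 1 stop slower (brighter).
ISO: 1600 → 3200 → 6400 → 12800 → 25600 → 51200 — 5 stops higher (brighter).
Net change so far: 6 stops brighter. Offset with the aperture: f/1.4 → f/2 → f/2.8 → f/4 → f/5.6 → f/8 → f/11.

f/11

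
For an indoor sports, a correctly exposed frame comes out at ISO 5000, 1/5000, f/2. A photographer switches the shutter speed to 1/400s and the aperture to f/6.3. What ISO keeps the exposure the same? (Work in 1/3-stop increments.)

Shutter speed: 1/5000 → 1/4000 → 1/3200 → 1/2500 → 1/2000 → 1/1600 → 1/1250 → 1/1000 → 1/800 → 1/640 → 1/500 → 1/400 — 3 2/3 stops longer (brighter).
Aperture: f/2 → f/2.2 → f/2.5 → f/2.8 → f/3.2 → f/3.5 → f/4 → f/4.5 → f/5 → f/5.6 → f/6.3 — 3 1/3 stops narrower (darker).
Net change so far: 1/3 stop brighter. Offset with the ISO: 5000 → 4000.

ISO 4000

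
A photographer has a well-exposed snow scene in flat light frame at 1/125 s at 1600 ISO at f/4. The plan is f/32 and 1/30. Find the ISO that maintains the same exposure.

ISO 25600

Aperture: f/4 → f/5.6 → f/8 → f/11 → f/16 → f/22 → f/32 — 6 stops stopped down (darker).
Shutter speed: 1/125 → 1/60 → 1/30 — 2 stops slower (brighter).
Net change so far: 4 stops darker. Offset with the ISO: 1600 → 3200 → 6400 → 12800 → 25600.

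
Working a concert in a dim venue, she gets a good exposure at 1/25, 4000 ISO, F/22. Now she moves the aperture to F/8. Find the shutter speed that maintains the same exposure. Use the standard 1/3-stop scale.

Aperture: f/22 → f/20 → f/18 → f/16 → f/14 → f/13 → f/11 → f/10 → f/9 → f/8 — 3 stops larger aperture (brighter).
Need 3 stops darker from the shutter speed: 1/25 → 1/30 → 1/40 → 1/50 → 1/60 → 1/80 → 1/100 → 1/125 → 1/160 → 1/200.

1/200s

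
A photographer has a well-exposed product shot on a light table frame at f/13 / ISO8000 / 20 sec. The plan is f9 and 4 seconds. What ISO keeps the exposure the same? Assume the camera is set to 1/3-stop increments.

Aperture: f/13 → f/11 → f/10 → f/9 — 1 stop wider (brighter).
Shutter speed: 20 → 15 → 13 → 10 → 8 → 6 → 5 → 4 — 2 1/3 stops shorter (darker).
Net change so far: 1 1/3 stops darker. Offset with the ISO: 8000 → 10000 → 12800 → 16000 → 20000.

ISO 20000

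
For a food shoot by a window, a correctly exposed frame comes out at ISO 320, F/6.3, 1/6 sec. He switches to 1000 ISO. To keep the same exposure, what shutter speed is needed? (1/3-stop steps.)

1/20s

ISO: 320 → 400 → 500 → 640 → 800 → 1000 — 1 2/3 stops raised (brighter).
Need 1 2/3 stops darker from the shutter speed: 1/6 → 1/8 → 1/10 → 1/13 → 1/15 → 1/20.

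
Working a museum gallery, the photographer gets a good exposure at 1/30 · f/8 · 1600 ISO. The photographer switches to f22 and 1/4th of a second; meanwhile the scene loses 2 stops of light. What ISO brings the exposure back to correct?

ISO 6400

Scene light: 2 stops darker.
Aperture: f/8 → f/11 → f/16 → f/22 — 3 stops smaller aperture (darker).
Shutter speed: 1/30 → 1/15 → 1/8 → 1/4 — 3 stops slower (brighter).
Net so far: 2 stops darker. ISO: 1600 → 3200 → 6400.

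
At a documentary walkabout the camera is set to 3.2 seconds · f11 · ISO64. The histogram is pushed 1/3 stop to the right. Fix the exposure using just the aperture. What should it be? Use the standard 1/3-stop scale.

f/13

Overexposed by 1/3 stop → need 1/3 stop darker.
Aperture: f/11 → f/13.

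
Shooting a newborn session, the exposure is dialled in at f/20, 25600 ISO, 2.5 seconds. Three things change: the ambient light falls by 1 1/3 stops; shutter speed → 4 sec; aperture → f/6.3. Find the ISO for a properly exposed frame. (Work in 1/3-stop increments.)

Scene light: 1 1/3 stops darker.
Shutter speed: 2.5 → 3.2 → 4 — 2/3 stop slower (brighter).
Aperture: f/20 → f/18 → f/16 → f/14 → f/13 → f/11 → f/10 → f/9 → f/8 → f/7.1 → f/6.3 — 3 1/3 stops wider (brighter).
Net so far: 2 2/3 stops brighter. ISO: 25600 → 20000 → 16000 → 12800 → 10000 → 8000 → 6400 → 5000 → 4000.

ISO 4000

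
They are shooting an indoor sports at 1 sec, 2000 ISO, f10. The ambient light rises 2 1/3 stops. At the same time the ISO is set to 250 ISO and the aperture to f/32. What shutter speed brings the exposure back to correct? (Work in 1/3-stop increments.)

Scene light: 2 1/3 stops brighter.
ISO: 2000 → 1600 → 1250 → 1000 → 800 → 640 → 500 → 400 → 320 → 250 — 3 stops dropped (darker).
Aperture: f/10 → f/11 → f/13 → f/14 → f/16 → f/18 → f/20 → f/22 → f/25 → f/29 → f/32 — 3 1/3 stops narrower (darker).
Net so far: 4 stops darker. Shutter speed: 1 → 1.3 → 1.6 → 2 → 2.5 → 3.2 → 4 → 5 → 6 → 8 → 10 → 13 → 15.

15 s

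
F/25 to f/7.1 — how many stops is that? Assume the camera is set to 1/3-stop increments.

3 2/3 stops

f/25 → f/22 → f/20 → f/18 → f/16 → f/14 → f/13 → f/11 → f/10 → f/9 → f/8 → f/7.1 — count the steps: 11 third-stops = 3 2/3 stops.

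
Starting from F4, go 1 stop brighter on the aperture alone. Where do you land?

f/2.8

Aperture: f/4 → f/2.8 — 1 stop larger aperture (brighter).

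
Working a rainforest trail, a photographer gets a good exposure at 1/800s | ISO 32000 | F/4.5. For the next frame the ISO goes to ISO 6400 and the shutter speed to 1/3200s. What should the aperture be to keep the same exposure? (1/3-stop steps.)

ISO: 32000 → 25600 → 20000 → 16000 → 12800 → 10000 → 8000 → 6400 — 2 1/3 stops lower (darker).
Shutter speed: 1/800 → 1/1000 → 1/1250 → 1/1600 → 1/2000 → 1/2500 → 1/3200 — 2 stops shorter (darker).
Net change so far: 4 1/3 stops darker. Offset with the aperture: f/4.5 → f/4 → f/3.5 → f/3.2 → f/2.8 → f/2.5 → f/2.2 → f/2 → f/1.8 → f/1.6 → f/1.4 → f/1.2 → f/1.1 → f/1.0.

f/1.0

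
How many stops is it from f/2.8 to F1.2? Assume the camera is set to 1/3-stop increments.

f/2.8 → f/2.5 → f/2.2 → f/2 → f/1.8 → f/1.6 → f/1.4 → f/1.2 — count the steps: 7 third-stops = 2 1/3 stops.

2 1/3 stops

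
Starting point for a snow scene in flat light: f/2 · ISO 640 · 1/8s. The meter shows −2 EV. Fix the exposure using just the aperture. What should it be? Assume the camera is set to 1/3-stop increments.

f/1.0

Underexposed by 2 stops → need 2 stops brighter.
Aperture: f/2 → f/1.8 → f/1.6 → f/1.4 → f/1.2 → f/1.1 → f/1.0.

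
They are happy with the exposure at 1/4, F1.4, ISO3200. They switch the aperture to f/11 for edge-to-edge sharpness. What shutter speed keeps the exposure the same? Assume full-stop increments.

Aperture: f/1.4 → f/2 → f/2.8 → f/4 → f/5.6 → f/8 → f/11 — 6 stops smaller aperture (darker).
Need 6 stops brighter from the shutter speed: 1/4 → 1/2 → 1 → 2 → 4 → 8 → 15.

15 s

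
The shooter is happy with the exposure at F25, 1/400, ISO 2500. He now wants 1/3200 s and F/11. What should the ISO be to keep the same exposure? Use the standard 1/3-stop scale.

ISO 4000

Shutter speed: 1/400 → 1/500 → 1/640 → 1/800 → 1/1000 → 1/1250 → 1/1600 → 1/2000 → 1/2500 → 1/3200 — 3 stops faster (darker).
Aperture: f/25 → f/22 → f/20 → f/18 → f/16 → f/14 → f/13 → f/11 — 2 1/3 stops larger aperture (brighter).
Net change so far: 2/3 stop darker. Offset with the ISO: 2500 → 3200 → 4000.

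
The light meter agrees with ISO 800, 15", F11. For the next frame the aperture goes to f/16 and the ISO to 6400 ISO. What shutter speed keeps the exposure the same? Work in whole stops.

Aperture: f/11 → f/16 — 1 stop narrower (darker).
ISO: 800 → 1600 → 3200 → 6400 — 3 stops higher (brighter).
Net change so far: 2 stops brighter. Offset with the shutter speed: 15 → 8 → 4.

4 s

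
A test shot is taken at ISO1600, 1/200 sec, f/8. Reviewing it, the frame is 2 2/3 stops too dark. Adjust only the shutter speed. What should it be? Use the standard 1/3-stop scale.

Underexposed by 2 2/3 stops → need 2 2/3 stops brighter.
Shutter speed: 1/200 → 1/160 → 1/125 → 1/100 → 1/80 → 1/60 → 1/50 → 1/40 → 1/30.

1/30s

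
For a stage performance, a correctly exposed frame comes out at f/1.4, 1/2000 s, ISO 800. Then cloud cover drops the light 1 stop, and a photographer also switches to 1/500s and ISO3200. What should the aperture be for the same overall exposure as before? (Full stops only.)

Scene light: 1 stop darker.
Shutter speed: 1/2000 → 1/1000 → 1/500 — 2 stops slower (brighter).
ISO: 800 → 1600 → 3200 — 2 stops raised (brighter).
Net so far: 3 stops brighter. Aperture: f/1.4 → f/2 → f/2.8 → f/4.

f/4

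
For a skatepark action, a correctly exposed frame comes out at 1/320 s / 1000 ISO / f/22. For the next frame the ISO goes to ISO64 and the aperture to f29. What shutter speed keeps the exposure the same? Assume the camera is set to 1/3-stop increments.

1/13s

ISO: 1000 → 800 → 640 → 500 → 400 → 320 → 250 → 200 → 160 → 125 → 100 → 80 → 64 — 4 stops lower (darker).
Aperture: f/22 → f/25 → f/29 — 2/3 stop stopped down (darker).
Net change so far: 4 2/3 stops darker. Offset with the shutter speed: 1/320 → 1/250 → 1/200 → 1/160 → 1/125 → 1/100 → 1/80 → 1/60 → 1/50 → 1/40 → 1/30 → 1/25 → 1/20 → 1/15 → 1/13.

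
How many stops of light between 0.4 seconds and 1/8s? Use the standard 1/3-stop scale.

1 2/3 stops

0.4 → 0.3 → 1/4 → 1/5 → 1/6 → 1/8 — count the steps: 5 third-stops = 1 2/3 stops.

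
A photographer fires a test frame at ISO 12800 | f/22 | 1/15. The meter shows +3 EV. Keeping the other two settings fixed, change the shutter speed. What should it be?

Overexposed by 3 stops → need 3 stops darker.
Shutter speed: 1/15 → 1/30 → 1/60 → 1/125.

1/125s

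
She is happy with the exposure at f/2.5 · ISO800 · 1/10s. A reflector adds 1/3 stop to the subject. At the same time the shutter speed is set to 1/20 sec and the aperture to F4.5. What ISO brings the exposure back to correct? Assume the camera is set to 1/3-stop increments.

ISO 4000

Scene light: 1/3 stop brighter.
Shutter speed: 1/10 → 1/13 → 1/15 → 1/20 — 1 stop faster (darker).
Aperture: f/2.5 → f/2.8 → f/3.2 → f/3.5 → f/4 → f/4.5 — 1 2/3 stops narrower (darker).
Net so far: 2 1/3 stops darker. ISO: 800 → 1000 → 1250 → 1600 → 2000 → 2500 → 3200 → 4000.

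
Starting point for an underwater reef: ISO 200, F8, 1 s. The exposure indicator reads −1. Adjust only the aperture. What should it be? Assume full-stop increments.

Underexposed by 1 stop → need 1 stop brighter.
Aperture: f/8 → f/5.6.

f/5.6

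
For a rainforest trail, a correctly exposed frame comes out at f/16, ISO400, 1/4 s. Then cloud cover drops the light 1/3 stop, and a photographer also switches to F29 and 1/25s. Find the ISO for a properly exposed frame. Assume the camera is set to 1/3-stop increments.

ISO 10000

Scene light: 1/3 stop darker.
Aperture: f/16 → f/18 → f/20 → f/22 → f/25 → f/29 — 1 2/3 stops smaller aperture (darker).
Shutter speed: 1/4 → 1/5 → 1/6 → 1/8 → 1/10 → 1/13 → 1/15 → 1/20 → 1/25 — 2 2/3 stops faster (darker).
Net so far: 4 2/3 stops darker. ISO: 400 → 500 → 640 → 800 → 1000 → 1250 → 1600 → 2000 → 2500 → 3200 → 4000 → 5000 → 6400 → 8000 → 10000.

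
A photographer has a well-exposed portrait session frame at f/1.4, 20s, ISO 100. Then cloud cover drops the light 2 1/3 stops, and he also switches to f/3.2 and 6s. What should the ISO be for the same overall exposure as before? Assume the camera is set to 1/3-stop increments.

ISO 8000

Scene light: 2 1/3 stops darker.
Aperture: f/1.4 → f/1.6 → f/1.8 → f/2 → f/2.2 → f/2.5 → f/2.8 → f/3.2 — 2 1/3 stops smaller aperture (darker).
Shutter speed: 20 → 15 → 13 → 10 → 8 → 6 — 1 2/3 stops shorter (darker).
Net so far: 6 1/3 stops darker. ISO: 100 → 125 → 160 → 200 → 250 → 320 → 400 → 500 → 640 → 800 → 1000 → 1250 → 1600 → 2000 → 2500 → 3200 → 4000 → 5000 → 6400 → 8000.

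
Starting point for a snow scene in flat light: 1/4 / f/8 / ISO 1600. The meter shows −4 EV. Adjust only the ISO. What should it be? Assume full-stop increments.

Underexposed by 4 stops → need 4 stops brighter.
ISO: 1600 → 3200 → 6400 → 12800 → 25600.

ISO 25600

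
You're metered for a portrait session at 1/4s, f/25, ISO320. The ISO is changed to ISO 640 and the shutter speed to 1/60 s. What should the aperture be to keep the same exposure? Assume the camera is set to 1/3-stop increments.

ISO: 320 → 400 → 500 → 640 — 1 stop raised (brighter).
Shutter speed: 1/4 → 1/5 → 1/6 → 1/8 → 1/10 → 1/13 → 1/15 → 1/20 → 1/25 → 1/30 → 1/40 → 1/50 → 1/60 — 4 stops shorter (darker).
Net change so far: 3 stops darker. Offset with the aperture: f/25 → f/22 → f/20 → f/18 → f/16 → f/14 → f/13 → f/11 → f/10 → f/9.

f/9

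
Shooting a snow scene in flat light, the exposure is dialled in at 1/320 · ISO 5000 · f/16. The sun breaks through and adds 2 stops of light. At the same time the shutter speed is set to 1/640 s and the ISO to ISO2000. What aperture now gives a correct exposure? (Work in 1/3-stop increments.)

Scene light: 2 stops brighter.
Shutter speed: 1/320 → 1/400 → 1/500 → 1/640 — 1 stop faster (darker).
ISO: 5000 → 4000 → 3200 → 2500 → 2000 — 1 1/3 stops dropped (darker).
Net so far: 1/3 stop darker. Aperture: f/16 → f/14.

f/14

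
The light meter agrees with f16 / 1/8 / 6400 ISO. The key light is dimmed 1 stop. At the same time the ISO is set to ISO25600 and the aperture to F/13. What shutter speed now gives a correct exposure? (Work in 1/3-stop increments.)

1/25s

Scene light: 1 stop darker.
ISO: 6400 → 8000 → 10000 → 12800 → 16000 → 20000 → 25600 — 2 stops higher (brighter).
Aperture: f/16 → f/14 → f/13 — 2/3 stop opened up (brighter).
Net so far: 1 2/3 stops brighter. Shutter speed: 1/8 → 1/10 → 1/13 → 1/15 → 1/20 → 1/25.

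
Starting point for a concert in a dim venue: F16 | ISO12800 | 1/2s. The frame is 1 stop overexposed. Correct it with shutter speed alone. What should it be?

Overexposed by 1 stop → need 1 stop darker.
Shutter speed: 1/2 → 1/4.

1/4s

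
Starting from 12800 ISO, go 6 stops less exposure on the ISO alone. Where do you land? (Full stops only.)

ISO: 12800 → 6400 → 3200 → 1600 → 800 → 400 → 200 — 6 stops lower (darker).

ISO 200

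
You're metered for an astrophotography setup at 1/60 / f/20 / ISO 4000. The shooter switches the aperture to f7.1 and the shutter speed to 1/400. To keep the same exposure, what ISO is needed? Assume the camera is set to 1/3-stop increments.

ISO 3200

Aperture: f/20 → f/18 → f/16 → f/14 → f/13 → f/11 → f/10 → f/9 → f/8 → f/7.1 — 3 stops larger aperture (brighter).
Shutter speed: 1/60 → 1/80 → 1/100 → 1/125 → 1/160 → 1/200 → 1/250 → 1/320 → 1/400 — 2 2/3 stops faster (darker).
Net change so far: 1/3 stop brighter. Offset with the ISO: 4000 → 3200.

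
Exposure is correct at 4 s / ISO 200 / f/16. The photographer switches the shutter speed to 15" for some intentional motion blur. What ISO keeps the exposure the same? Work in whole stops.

ISO 50

Shutter speed: 4 → 8 → 15 — 2 stops slower (brighter).
Need 2 stops darker from the ISO: 200 → 100 → 50.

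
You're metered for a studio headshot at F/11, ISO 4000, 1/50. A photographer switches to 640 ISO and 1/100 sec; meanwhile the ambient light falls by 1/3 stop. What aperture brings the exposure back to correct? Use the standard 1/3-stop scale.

Scene light: 1/3 stop darker.
ISO: 4000 → 3200 → 2500 → 2000 → 1600 → 1250 → 1000 → 800 → 640 — 2 2/3 stops lower (darker).
Shutter speed: 1/50 → 1/60 → 1/80 → 1/100 — 1 stop faster (darker).
Net so far: 4 stops darker. Aperture: f/11 → f/10 → f/9 → f/8 → f/7.1 → f/6.3 → f/5.6 → f/5 → f/4.5 → f/4 → f/3.5 → f/3.2 → f/2.8.

f/2.8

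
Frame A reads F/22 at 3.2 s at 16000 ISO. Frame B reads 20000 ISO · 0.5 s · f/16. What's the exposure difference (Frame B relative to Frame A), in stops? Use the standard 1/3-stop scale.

1 1/3 stops darker

Aperture: f/22 → f/20 → f/18 → f/16 — 1 stop larger aperture (brighter).
Shutter speed: 3.2 → 2.5 → 2 → 1.6 → 1.3 → 1 → 0.8 → 0.6 → 0.5 — 2 2/3 stops faster (darker).
ISO: 16000 → 20000 — 1/3 stop higher (brighter).
Net: +1 −2 2/3 +1/3 = −1 1/3 stops.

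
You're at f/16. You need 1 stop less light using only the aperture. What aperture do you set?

Aperture: f/16 → f/22 — 1 stop smaller aperture (darker).

f/22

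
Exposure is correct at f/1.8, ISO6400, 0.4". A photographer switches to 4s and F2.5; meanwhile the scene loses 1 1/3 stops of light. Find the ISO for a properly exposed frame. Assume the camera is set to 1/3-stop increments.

Scene light: 1 1/3 stops darker.
Shutter speed: 0.4 → 0.5 → 0.6 → 0.8 → 1 → 1.3 → 1.6 → 2 → 2.5 → 3.2 → 4 — 3 1/3 stops slower (brighter).
Aperture: f/1.8 → f/2 → f/2.2 → f/2.5 — 1 stop narrower (darker).
Net so far: 1 stop brighter. ISO: 6400 → 5000 → 4000 → 3200.

ISO 3200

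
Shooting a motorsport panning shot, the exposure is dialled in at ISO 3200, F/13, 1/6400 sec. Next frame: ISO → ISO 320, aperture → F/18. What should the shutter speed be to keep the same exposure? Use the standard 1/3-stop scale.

1/320s

ISO: 3200 → 2500 → 2000 → 1600 → 1250 → 1000 → 800 → 640 → 500 → 400 → 320 — 3 1/3 stops lower (darker).
Aperture: f/13 → f/14 → f/16 → f/18 — 1 stop narrower (darker).
Net change so far: 4 1/3 stops darker. Offset with the shutter speed: 1/6400 → 1/5000 → 1/4000 → 1/3200 → 1/2500 → 1/2000 → 1/1600 → 1/1250 → 1/1000 → 1/800 → 1/640 → 1/500 → 1/400 → 1/320.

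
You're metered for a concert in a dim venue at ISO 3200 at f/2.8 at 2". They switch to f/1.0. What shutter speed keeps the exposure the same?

1/4s

Aperture: f/2.8 → f/2 → f/1.4 → f/1.0 — 3 stops wider (brighter).
Need 3 stops darker from the shutter speed: 2 → 1 → 1/2 → 1/4.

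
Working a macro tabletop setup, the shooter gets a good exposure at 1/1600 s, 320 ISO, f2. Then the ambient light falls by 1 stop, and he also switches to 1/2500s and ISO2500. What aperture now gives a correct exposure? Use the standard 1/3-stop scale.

f/3.2

Scene light: 1 stop darker.
Shutter speed: 1/1600 → 1/2000 → 1/2500 — 2/3 stop faster (darker).
ISO: 320 → 400 → 500 → 640 → 800 → 1000 → 1250 → 1600 → 2000 → 2500 — 3 stops raised (brighter).
Net so far: 1 1/3 stops brighter. Aperture: f/2 → f/2.2 → f/2.5 → f/2.8 → f/3.2.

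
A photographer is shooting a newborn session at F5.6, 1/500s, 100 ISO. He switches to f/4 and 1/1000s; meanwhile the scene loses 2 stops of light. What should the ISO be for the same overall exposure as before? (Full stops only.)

ISO 400

Scene light: 2 stops darker.
Aperture: f/5.6 → f/4 — 1 stop larger aperture (brighter).
Shutter speed: 1/500 → 1/1000 — 1 stop shorter (darker).
Net so far: 2 stops darker. ISO: 100 → 200 → 400.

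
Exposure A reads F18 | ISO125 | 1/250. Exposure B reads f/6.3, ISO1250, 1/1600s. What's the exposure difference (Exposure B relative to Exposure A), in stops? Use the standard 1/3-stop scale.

Aperture: f/18 → f/16 → f/14 → f/13 → f/11 → f/10 → f/9 → f/8 → f/7.1 → f/6.3 — 3 stops larger aperture (brighter).
Shutter speed: 1/250 → 1/320 → 1/400 → 1/500 → 1/640 → 1/800 → 1/1000 → 1/1250 → 1/1600 — 2 2/3 stops shorter (darker).
ISO: 125 → 160 → 200 → 250 → 320 → 400 → 500 → 640 → 800 → 1000 → 1250 — 3 1/3 stops raised (brighter).
Net: +3 −2 2/3 +3 1/3 = +3 2/3 stops.

3 2/3 stops brighter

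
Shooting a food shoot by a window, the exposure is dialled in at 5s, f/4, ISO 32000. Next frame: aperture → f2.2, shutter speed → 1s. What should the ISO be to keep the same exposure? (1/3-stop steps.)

Aperture: f/4 → f/3.5 → f/3.2 → f/2.8 → f/2.5 → f/2.2 — 1 2/3 stops larger aperture (brighter).
Shutter speed: 5 → 4 → 3.2 → 2.5 → 2 → 1.6 → 1.3 → 1 — 2 1/3 stops faster (darker).
Net change so far: 2/3 stop darker. Offset with the ISO: 32000 → 40000 → 51200.

ISO 51200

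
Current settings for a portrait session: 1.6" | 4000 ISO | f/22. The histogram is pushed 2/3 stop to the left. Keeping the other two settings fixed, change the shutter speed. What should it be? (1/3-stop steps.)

Underexposed by 2/3 stop → need 2/3 stop brighter.
Shutter speed: 1.6 → 2 → 2.5.

2.5 s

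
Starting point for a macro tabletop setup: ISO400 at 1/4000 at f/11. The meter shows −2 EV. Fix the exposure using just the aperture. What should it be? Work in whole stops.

Underexposed by 2 stops → need 2 stops brighter.
Aperture: f/11 → f/8 → f/5.6.

f/5.6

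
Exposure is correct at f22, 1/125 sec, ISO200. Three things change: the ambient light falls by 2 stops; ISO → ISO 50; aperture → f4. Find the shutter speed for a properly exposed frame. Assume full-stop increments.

1/250s

Scene light: 2 stops darker.
ISO: 200 → 100 → 50 — 2 stops dropped (darker).
Aperture: f/22 → f/16 → f/11 → f/8 → f/5.6 → f/4 — 5 stops wider (brighter).
Net so far: 1 stop brighter. Shutter speed: 1/125 → 1/250.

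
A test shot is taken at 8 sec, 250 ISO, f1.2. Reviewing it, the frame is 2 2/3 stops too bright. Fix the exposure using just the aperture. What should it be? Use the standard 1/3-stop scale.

f/3.2

Overexposed by 2 2/3 stops → need 2 2/3 stops darker.
Aperture: f/1.2 → f/1.4 → f/1.6 → f/1.8 → f/2 → f/2.2 → f/2.5 → f/2.8 → f/3.2.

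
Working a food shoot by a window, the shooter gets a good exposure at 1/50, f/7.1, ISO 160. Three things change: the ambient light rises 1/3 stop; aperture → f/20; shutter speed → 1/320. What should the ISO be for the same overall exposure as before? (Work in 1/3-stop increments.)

Scene light: 1/3 stop brighter.
Aperture: f/7.1 → f/8 → f/9 → f/10 → f/11 → f/13 → f/14 → f/16 → f/18 → f/20 — 3 stops smaller aperture (darker).
Shutter speed: 1/50 → 1/60 → 1/80 → 1/100 → 1/125 → 1/160 → 1/200 → 1/250 → 1/320 — 2 2/3 stops shorter (darker).
Net so far: 5 1/3 stops darker. ISO: 160 → 200 → 250 → 320 → 400 → 500 → 640 → 800 → 1000 → 1250 → 1600 → 2000 → 2500 → 3200 → 4000 → 5000 → 6400.

ISO 6400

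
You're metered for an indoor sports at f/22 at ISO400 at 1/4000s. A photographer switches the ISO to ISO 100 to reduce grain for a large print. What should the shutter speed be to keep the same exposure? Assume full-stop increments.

1/1000s

ISO: 400 → 200 → 100 — 2 stops dropped (darker).
Need 2 stops brighter from the shutter speed: 1/4000 → 1/2000 → 1/1000.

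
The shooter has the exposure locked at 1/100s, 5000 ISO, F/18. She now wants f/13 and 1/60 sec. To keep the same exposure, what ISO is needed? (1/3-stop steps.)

Aperture: f/18 → f/16 → f/14 → f/13 — 1 stop opened up (brighter).
Shutter speed: 1/100 → 1/80 → 1/60 — 2/3 stop longer (brighter).
Net change so far: 1 2/3 stops brighter. Offset with the ISO: 5000 → 4000 → 3200 → 2500 → 2000 → 1600.

ISO 1600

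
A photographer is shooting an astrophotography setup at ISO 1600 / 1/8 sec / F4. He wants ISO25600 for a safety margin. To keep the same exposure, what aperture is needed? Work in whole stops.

ISO: 1600 → 3200 → 6400 → 12800 → 25600 — 4 stops raised (brighter).
Need 4 stops darker from the aperture: f/4 → f/5.6 → f/8 → f/11 → f/16.

f/16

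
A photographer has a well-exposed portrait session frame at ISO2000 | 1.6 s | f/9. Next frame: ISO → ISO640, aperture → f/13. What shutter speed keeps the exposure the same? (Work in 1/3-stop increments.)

ISO: 2000 → 1600 → 1250 → 1000 → 800 → 640 — 1 2/3 stops dropped (darker).
Aperture: f/9 → f/10 → f/11 → f/13 — 1 stop smaller aperture (darker).
Net change so far: 2 2/3 stops darker. Offset with the shutter speed: 1.6 → 2 → 2.5 → 3.2 → 4 → 5 → 6 → 8 → 10.

10 s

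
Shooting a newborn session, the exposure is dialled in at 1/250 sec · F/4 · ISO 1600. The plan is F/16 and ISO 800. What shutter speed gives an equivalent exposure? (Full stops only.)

1/8s

Aperture: f/4 → f/5.6 → f/8 → f/11 → f/16 — 4 stops stopped down (darker).
ISO: 1600 → 800 — 1 stop dropped (darker).
Net change so far: 5 stops darker. Offset with the shutter speed: 1/250 → 1/125 → 1/60 → 1/30 → 1/15 → 1/8.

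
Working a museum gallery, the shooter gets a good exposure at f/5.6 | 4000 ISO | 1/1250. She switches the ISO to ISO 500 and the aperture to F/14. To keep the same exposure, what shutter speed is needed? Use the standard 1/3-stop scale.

ISO: 4000 → 3200 → 2500 → 2000 → 1600 → 1250 → 1000 → 800 → 640 → 500 — 3 stops lower (darker).
Aperture: f/5.6 → f/6.3 → f/7.1 → f/8 → f/9 → f/10 → f/11 → f/13 → f/14 — 2 2/3 stops stopped down (darker).
Net change so far: 5 2/3 stops darker. Offset with the shutter speed: 1/1250 → 1/1000 → 1/800 → 1/640 → 1/500 → 1/400 → 1/320 → 1/250 → 1/200 → 1/160 → 1/125 → 1/100 → 1/80 → 1/60 → 1/50 → 1/40 → 1/30 → 1/25.

1/25s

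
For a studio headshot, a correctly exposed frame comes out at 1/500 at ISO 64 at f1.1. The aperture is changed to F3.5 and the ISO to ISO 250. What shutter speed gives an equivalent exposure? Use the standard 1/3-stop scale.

1/200s

Aperture: f/1.1 → f/1.2 → f/1.4 → f/1.6 → f/1.8 → f/2 → f/2.2 → f/2.5 → f/2.8 → f/3.2 → f/3.5 — 3 1/3 stops narrower (darker).
ISO: 64 → 80 → 100 → 125 → 160 → 200 → 250 — 2 stops raised (brighter).
Net change so far: 1 1/3 stops darker. Offset with the shutter speed: 1/500 → 1/400 → 1/320 → 1/250 → 1/200.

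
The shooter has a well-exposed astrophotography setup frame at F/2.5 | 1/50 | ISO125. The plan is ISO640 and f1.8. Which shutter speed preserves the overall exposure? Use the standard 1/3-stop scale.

1/500s

ISO: 125 → 160 → 200 → 250 → 320 → 400 → 500 → 640 — 2 1/3 stops raised (brighter).
Aperture: f/2.5 → f/2.2 → f/2 → f/1.8 — 1 stop opened up (brighter).
Net change so far: 3 1/3 stops brighter. Offset with the shutter speed: 1/50 → 1/60 → 1/80 → 1/100 → 1/125 → 1/160 → 1/200 → 1/250 → 1/320 → 1/400 → 1/500.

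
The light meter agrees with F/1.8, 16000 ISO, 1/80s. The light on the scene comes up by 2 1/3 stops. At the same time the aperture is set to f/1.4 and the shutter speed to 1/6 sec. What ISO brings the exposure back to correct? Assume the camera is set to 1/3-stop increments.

Scene light: 2 1/3 stops brighter.
Aperture: f/1.8 → f/1.6 → f/1.4 — 2/3 stop opened up (brighter).
Shutter speed: 1/80 → 1/60 → 1/50 → 1/40 → 1/30 → 1/25 → 1/20 → 1/15 → 1/13 → 1/10 → 1/8 → 1/6 — 3 2/3 stops slower (brighter).
Net so far: 6 2/3 stops brighter. ISO: 16000 → 12800 → 10000 → 8000 → 6400 → 5000 → 4000 → 3200 → 2500 → 2000 → 1600 → 1250 → 1000 → 800 → 640 → 500 → 400 → 320 → 250 → 200 → 160.

ISO 160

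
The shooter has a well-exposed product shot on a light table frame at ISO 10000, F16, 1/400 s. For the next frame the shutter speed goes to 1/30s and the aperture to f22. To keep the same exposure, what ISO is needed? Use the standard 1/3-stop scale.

Shutter speed: 1/400 → 1/320 → 1/250 → 1/200 → 1/160 → 1/125 → 1/100 → 1/80 → 1/60 → 1/50 → 1/40 → 1/30 — 3 2/3 stops longer (brighter).
Aperture: f/16 → f/18 → f/20 → f/22 — 1 stop smaller aperture (darker).
Net change so far: 2 2/3 stops brighter. Offset with the ISO: 10000 → 8000 → 6400 → 5000 → 4000 → 3200 → 2500 → 2000 → 1600.

ISO 1600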